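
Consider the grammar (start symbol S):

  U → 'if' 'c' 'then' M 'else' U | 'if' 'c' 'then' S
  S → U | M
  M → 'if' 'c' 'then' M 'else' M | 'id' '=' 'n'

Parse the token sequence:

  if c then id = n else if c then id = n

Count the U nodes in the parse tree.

2

[S [U if c then [M id = n] else [U if c then [S [M id = n]]]]]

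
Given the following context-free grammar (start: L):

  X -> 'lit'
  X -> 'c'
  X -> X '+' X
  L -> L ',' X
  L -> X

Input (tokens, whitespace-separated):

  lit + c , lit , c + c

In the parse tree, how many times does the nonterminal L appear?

[L [L [L [X [X lit] + [X c]]] , [X lit]] , [X [X c] + [X c]]]

3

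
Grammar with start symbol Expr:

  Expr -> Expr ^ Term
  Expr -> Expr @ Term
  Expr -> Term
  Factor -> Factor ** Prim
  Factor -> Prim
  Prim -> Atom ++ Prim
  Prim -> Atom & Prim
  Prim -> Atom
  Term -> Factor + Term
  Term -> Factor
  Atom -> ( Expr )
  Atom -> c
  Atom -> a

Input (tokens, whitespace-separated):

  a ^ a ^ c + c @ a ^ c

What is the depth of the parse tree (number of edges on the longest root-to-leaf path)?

[Expr [Expr [Expr [Expr [Expr [Term [Factor [Prim [Atom a]]]]] ^ [Term [Factor [Prim [Atom a]]]]] ^ [Term [Factor [Prim [Atom c]]] + [Term [Factor [Prim [Atom c]]]]]] @ [Term [Factor [Prim [Atom a]]]]] ^ [Term [Factor [Prim [Atom c]]]]]

9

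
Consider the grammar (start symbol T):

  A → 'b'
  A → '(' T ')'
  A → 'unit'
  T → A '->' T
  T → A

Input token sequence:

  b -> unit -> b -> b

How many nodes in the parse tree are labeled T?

4

[T [A b] -> [T [A unit] -> [T [A b] -> [T [A b]]]]]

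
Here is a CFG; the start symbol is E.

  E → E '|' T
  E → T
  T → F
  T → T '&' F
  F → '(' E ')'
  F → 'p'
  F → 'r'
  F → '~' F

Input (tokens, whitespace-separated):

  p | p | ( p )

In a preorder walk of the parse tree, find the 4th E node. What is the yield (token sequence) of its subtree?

p

[E [E [E [T [F p]]] | [T [F p]]] | [T [F ( [E [T [F p]]] )]]]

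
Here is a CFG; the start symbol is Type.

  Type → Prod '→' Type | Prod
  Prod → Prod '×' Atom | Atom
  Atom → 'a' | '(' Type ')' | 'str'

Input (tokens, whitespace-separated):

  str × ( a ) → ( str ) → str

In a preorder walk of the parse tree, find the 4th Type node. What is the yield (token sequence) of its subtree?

str

[Type [Prod [Prod [Atom str]] × [Atom ( [Type [Prod [Atom a]]] )]] → [Type [Prod [Atom ( [Type [Prod [Atom str]]] )]] → [Type [Prod [Atom str]]]]]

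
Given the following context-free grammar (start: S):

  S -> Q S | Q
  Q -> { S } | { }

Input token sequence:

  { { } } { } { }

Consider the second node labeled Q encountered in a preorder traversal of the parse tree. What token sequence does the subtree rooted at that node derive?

[S [Q { [S [Q { }]] }] [S [Q { }] [S [Q { }]]]]

{ }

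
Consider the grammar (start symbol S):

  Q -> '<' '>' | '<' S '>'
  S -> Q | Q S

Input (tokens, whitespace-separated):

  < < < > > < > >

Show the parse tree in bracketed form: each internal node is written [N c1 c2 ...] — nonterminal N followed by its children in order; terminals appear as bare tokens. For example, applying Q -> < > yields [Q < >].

[S [Q < [S [Q < [S [Q < >]] >] [S [Q < >]]] >]]

S
Q
< S >
< Q S >
< < S > S >
< < Q > S >
< < < > > S >
< < < > > Q >
< < < > > < > >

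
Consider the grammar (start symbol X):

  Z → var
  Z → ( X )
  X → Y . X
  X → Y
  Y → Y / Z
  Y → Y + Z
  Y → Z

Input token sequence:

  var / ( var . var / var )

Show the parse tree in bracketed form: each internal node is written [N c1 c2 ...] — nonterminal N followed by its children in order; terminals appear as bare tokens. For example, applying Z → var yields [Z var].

X
Y
Y / Z
Z / Z
var / Z
var / ( X )
var / ( Y . X )
var / ( Z . X )
var / ( var . X )
var / ( var . Y )
var / ( var . Y / Z )
var / ( var . Z / Z )
var / ( var . var / Z )
var / ( var . var / var )

[X [Y [Y [Z var]] / [Z ( [X [Y [Z var]] . [X [Y [Y [Z var]] / [Z var]]]] )]]]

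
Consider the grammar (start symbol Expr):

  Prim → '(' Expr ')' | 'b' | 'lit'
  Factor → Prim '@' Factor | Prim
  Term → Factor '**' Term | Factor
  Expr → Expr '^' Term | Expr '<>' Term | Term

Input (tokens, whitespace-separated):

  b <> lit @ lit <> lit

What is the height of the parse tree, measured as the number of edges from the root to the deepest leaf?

6

[Expr [Expr [Expr [Term [Factor [Prim b]]]] <> [Term [Factor [Prim lit] @ [Factor [Prim lit]]]]] <> [Term [Factor [Prim lit]]]]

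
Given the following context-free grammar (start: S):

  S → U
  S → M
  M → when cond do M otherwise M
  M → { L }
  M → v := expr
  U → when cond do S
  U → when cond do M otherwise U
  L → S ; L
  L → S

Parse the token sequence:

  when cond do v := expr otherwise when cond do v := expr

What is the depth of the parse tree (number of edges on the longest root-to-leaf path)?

[S [U when cond do [M v := expr] otherwise [U when cond do [S [M v := expr]]]]]

5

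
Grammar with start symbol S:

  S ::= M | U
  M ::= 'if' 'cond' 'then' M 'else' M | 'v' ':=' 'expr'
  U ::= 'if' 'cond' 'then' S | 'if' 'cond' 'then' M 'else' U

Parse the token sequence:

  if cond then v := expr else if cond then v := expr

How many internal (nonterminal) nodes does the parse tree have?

6

[S [U if cond then [M v := expr] else [U if cond then [S [M v := expr]]]]]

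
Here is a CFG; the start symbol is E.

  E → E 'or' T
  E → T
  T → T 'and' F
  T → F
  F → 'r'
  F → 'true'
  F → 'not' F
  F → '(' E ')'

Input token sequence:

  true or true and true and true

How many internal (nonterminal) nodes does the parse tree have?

10

[E [E [T [F true]]] or [T [T [T [F true]] and [F true]] and [F true]]]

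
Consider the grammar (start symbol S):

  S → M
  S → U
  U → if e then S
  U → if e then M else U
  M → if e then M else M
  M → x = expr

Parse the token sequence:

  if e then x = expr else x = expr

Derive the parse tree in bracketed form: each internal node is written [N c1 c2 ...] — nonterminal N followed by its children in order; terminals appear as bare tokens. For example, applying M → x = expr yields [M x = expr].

S
M
if e then M else M
if e then x = expr else M
if e then x = expr else x = expr

[S [M if e then [M x = expr] else [M x = expr]]]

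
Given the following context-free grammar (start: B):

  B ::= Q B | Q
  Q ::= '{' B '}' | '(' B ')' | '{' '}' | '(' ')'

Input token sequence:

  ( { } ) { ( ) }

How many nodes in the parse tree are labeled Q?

[B [Q ( [B [Q { }]] )] [B [Q { [B [Q ( )]] }]]]

4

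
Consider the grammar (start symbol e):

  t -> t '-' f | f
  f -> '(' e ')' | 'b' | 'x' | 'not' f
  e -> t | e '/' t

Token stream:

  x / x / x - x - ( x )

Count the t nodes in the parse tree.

6

[e [e [e [t [f x]]] / [t [f x]]] / [t [t [t [f x]] - [f x]] - [f ( [e [t [f x]]] )]]]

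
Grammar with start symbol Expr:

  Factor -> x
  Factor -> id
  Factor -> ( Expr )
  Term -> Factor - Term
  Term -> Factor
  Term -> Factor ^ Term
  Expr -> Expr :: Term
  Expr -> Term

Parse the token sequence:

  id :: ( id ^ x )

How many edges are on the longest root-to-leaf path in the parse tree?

7

[Expr [Expr [Term [Factor id]]] :: [Term [Factor ( [Expr [Term [Factor id] ^ [Term [Factor x]]]] )]]]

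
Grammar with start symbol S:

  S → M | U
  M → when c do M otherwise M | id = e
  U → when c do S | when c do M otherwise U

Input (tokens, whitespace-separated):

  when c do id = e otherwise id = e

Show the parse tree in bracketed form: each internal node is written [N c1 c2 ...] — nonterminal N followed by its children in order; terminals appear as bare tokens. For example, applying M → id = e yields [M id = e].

S
M
when c do M otherwise M
when c do id = e otherwise M
when c do id = e otherwise id = e

[S [M when c do [M id = e] otherwise [M id = e]]]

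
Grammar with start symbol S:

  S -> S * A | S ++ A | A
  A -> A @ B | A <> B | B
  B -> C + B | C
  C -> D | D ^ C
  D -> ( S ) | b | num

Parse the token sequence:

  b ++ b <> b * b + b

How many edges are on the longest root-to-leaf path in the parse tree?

[S [S [S [A [B [C [D b]]]]] ++ [A [A [B [C [D b]]]] <> [B [C [D b]]]]] * [A [B [C [D b]] + [B [C [D b]]]]]]

7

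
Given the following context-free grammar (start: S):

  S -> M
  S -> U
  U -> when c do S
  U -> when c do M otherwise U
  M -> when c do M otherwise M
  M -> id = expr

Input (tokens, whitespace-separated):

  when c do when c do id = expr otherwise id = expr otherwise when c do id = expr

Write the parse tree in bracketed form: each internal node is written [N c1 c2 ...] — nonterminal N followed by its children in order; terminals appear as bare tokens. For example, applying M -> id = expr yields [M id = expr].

[S [U when c do [M when c do [M id = expr] otherwise [M id = expr]] otherwise [U when c do [S [M id = expr]]]]]

S
U
when c do M otherwise U
when c do when c do M otherwise M otherwise U
when c do when c do id = expr otherwise M otherwise U
when c do when c do id = expr otherwise id = expr otherwise U
when c do when c do id = expr otherwise id = expr otherwise when c do S
when c do when c do id = expr otherwise id = expr otherwise when c do M
when c do when c do id = expr otherwise id = expr otherwise when c do id = expr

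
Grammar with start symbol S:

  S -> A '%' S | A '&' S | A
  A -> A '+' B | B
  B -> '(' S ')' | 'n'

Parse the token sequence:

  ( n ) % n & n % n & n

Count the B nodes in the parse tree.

[S [A [B ( [S [A [B n]]] )]] % [S [A [B n]] & [S [A [B n]] % [S [A [B n]] & [S [A [B n]]]]]]]

6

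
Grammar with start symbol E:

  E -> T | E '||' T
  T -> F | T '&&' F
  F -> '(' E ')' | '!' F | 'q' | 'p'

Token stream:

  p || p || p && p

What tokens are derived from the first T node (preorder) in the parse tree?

p

[E [E [E [T [F p]]] || [T [F p]]] || [T [T [F p]] && [F p]]]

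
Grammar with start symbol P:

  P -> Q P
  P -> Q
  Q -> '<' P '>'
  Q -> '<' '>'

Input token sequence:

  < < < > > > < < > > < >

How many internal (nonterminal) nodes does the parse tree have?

[P [Q < [P [Q < [P [Q < >]] >]] >] [P [Q < [P [Q < >]] >] [P [Q < >]]]]

12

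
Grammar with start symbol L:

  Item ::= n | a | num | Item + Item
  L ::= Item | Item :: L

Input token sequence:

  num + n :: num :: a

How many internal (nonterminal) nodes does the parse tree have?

8

[L [Item [Item num] + [Item n]] :: [L [Item num] :: [L [Item a]]]]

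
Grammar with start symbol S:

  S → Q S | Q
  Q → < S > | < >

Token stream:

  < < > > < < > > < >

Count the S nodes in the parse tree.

5

[S [Q < [S [Q < >]] >] [S [Q < [S [Q < >]] >] [S [Q < >]]]]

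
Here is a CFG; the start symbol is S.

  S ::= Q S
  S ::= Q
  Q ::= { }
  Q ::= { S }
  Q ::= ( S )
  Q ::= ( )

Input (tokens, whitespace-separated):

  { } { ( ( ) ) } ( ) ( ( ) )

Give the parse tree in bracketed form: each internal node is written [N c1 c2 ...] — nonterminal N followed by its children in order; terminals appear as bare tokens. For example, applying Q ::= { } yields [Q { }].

S
Q S
{ } S
{ } Q S
{ } { S } S
{ } { Q } S
{ } { ( S ) } S
{ } { ( Q ) } S
{ } { ( ( ) ) } S
{ } { ( ( ) ) } Q S
{ } { ( ( ) ) } ( ) S
{ } { ( ( ) ) } ( ) Q
{ } { ( ( ) ) } ( ) ( S )
{ } { ( ( ) ) } ( ) ( Q )
{ } { ( ( ) ) } ( ) ( ( ) )

[S [Q { }] [S [Q { [S [Q ( [S [Q ( )]] )]] }] [S [Q ( )] [S [Q ( [S [Q ( )]] )]]]]]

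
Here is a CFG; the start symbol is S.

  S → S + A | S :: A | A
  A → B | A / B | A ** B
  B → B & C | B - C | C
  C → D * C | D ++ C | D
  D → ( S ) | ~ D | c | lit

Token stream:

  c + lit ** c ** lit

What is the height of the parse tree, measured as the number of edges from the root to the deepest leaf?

7

[S [S [A [B [C [D c]]]]] + [A [A [A [B [C [D lit]]]] ** [B [C [D c]]]] ** [B [C [D lit]]]]]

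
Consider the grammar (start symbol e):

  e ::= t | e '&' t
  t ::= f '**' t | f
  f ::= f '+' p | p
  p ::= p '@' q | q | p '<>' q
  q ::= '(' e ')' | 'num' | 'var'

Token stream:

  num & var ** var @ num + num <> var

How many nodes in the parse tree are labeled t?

[e [e [t [f [p [q num]]]]] & [t [f [p [q var]]] ** [t [f [f [p [p [q var]] @ [q num]]] + [p [p [q num]] <> [q var]]]]]]

3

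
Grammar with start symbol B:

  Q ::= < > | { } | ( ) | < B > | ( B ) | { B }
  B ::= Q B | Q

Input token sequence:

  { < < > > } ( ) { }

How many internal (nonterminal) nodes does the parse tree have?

[B [Q { [B [Q < [B [Q < >]] >]] }] [B [Q ( )] [B [Q { }]]]]

10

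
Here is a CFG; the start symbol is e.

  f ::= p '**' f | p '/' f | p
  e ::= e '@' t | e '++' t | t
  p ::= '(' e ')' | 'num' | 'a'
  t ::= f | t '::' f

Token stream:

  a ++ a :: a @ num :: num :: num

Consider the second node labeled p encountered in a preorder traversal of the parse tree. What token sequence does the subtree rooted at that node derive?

[e [e [e [t [f [p a]]]] ++ [t [t [f [p a]]] :: [f [p a]]]] @ [t [t [t [f [p num]]] :: [f [p num]]] :: [f [p num]]]]

a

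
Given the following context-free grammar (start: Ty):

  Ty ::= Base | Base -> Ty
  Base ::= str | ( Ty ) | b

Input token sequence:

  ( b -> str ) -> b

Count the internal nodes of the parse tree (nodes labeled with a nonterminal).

8

[Ty [Base ( [Ty [Base b] -> [Ty [Base str]]] )] -> [Ty [Base b]]]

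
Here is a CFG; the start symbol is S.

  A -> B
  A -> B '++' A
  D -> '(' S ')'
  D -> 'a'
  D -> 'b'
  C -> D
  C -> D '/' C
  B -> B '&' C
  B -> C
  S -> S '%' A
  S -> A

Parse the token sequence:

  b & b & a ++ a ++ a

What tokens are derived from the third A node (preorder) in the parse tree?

[S [A [B [B [B [C [D b]]] & [C [D b]]] & [C [D a]]] ++ [A [B [C [D a]]] ++ [A [B [C [D a]]]]]]]

a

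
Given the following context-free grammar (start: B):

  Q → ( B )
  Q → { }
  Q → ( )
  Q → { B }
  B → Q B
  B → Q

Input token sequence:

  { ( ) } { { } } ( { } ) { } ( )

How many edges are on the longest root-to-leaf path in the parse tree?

6

[B [Q { [B [Q ( )]] }] [B [Q { [B [Q { }]] }] [B [Q ( [B [Q { }]] )] [B [Q { }] [B [Q ( )]]]]]]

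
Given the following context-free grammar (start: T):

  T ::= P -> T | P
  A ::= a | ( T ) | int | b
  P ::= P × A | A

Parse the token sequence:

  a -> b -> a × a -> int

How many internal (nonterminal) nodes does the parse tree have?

[T [P [A a]] -> [T [P [A b]] -> [T [P [P [A a]] × [A a]] -> [T [P [A int]]]]]]

14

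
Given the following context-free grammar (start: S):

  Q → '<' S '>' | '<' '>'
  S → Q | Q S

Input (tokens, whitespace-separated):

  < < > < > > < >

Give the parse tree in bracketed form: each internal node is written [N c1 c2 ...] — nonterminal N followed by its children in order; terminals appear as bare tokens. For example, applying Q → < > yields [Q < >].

[S [Q < [S [Q < >] [S [Q < >]]] >] [S [Q < >]]]

S
Q S
< S > S
< Q S > S
< < > S > S
< < > Q > S
< < > < > > S
< < > < > > Q
< < > < > > < >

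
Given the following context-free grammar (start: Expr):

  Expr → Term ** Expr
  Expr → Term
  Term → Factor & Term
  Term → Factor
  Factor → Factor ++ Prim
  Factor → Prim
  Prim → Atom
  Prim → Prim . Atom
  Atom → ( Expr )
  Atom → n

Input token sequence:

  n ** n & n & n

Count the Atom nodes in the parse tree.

[Expr [Term [Factor [Prim [Atom n]]]] ** [Expr [Term [Factor [Prim [Atom n]]] & [Term [Factor [Prim [Atom n]]] & [Term [Factor [Prim [Atom n]]]]]]]]

4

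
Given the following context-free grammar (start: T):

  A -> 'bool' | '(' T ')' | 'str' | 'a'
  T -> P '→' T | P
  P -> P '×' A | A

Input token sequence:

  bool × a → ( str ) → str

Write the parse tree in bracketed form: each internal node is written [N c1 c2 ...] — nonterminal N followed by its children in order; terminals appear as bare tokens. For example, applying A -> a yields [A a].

[T [P [P [A bool]] × [A a]] → [T [P [A ( [T [P [A str]]] )]] → [T [P [A str]]]]]

T
P → T
P × A → T
A × A → T
bool × A → T
bool × a → T
bool × a → P → T
bool × a → A → T
bool × a → ( T ) → T
bool × a → ( P ) → T
bool × a → ( A ) → T
bool × a → ( str ) → T
bool × a → ( str ) → P
bool × a → ( str ) → A
bool × a → ( str ) → str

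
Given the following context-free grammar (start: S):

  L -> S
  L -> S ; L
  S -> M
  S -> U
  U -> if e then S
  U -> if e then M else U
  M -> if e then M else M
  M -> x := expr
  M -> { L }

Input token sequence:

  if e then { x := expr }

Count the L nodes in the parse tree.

1

[S [U if e then [S [M { [L [S [M x := expr]]] }]]]]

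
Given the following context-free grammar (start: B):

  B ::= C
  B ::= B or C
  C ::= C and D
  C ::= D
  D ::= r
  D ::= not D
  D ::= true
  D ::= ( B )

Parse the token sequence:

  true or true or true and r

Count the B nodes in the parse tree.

[B [B [B [C [D true]]] or [C [D true]]] or [C [C [D true]] and [D r]]]

3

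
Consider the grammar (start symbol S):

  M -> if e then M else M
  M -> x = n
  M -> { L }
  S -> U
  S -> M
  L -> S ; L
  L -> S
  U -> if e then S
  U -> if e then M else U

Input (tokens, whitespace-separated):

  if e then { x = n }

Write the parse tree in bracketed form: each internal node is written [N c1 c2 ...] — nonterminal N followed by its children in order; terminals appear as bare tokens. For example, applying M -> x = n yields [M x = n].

[S [U if e then [S [M { [L [S [M x = n]]] }]]]]

S
U
if e then S
if e then M
if e then { L }
if e then { S }
if e then { M }
if e then { x = n }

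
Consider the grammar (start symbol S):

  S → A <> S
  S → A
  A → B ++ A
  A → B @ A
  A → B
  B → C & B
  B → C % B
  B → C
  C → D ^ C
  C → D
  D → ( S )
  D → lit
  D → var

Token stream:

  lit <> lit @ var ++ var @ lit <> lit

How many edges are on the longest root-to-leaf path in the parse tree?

9

[S [A [B [C [D lit]]]] <> [S [A [B [C [D lit]]] @ [A [B [C [D var]]] ++ [A [B [C [D var]]] @ [A [B [C [D lit]]]]]]] <> [S [A [B [C [D lit]]]]]]]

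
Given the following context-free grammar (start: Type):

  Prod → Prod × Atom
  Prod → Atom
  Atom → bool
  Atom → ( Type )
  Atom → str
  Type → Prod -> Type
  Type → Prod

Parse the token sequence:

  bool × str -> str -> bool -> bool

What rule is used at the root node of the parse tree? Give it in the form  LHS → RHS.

Type → Prod -> Type

[Type [Prod [Prod [Atom bool]] × [Atom str]] -> [Type [Prod [Atom str]] -> [Type [Prod [Atom bool]] -> [Type [Prod [Atom bool]]]]]]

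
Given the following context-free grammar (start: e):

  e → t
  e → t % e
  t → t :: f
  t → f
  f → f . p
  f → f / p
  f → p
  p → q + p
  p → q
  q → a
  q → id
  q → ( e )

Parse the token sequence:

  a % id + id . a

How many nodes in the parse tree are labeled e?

2

[e [t [f [p [q a]]]] % [e [t [f [f [p [q id] + [p [q id]]]] . [p [q a]]]]]]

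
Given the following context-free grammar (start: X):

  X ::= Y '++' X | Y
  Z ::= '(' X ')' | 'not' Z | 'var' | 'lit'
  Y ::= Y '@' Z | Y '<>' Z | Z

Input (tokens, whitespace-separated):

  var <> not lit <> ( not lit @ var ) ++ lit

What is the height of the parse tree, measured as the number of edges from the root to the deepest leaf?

8

[X [Y [Y [Y [Z var]] <> [Z not [Z lit]]] <> [Z ( [X [Y [Y [Z not [Z lit]]] @ [Z var]]] )]] ++ [X [Y [Z lit]]]]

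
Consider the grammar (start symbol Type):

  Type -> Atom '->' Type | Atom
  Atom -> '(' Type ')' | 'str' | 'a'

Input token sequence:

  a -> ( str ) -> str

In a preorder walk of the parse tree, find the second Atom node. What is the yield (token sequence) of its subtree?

[Type [Atom a] -> [Type [Atom ( [Type [Atom str]] )] -> [Type [Atom str]]]]

( str )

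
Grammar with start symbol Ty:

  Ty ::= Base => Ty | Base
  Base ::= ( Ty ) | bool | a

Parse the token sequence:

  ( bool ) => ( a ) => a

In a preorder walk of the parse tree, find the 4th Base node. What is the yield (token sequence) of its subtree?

a

[Ty [Base ( [Ty [Base bool]] )] => [Ty [Base ( [Ty [Base a]] )] => [Ty [Base a]]]]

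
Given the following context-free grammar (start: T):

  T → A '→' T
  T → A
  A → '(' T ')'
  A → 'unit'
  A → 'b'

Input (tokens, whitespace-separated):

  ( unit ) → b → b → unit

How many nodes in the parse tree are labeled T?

[T [A ( [T [A unit]] )] → [T [A b] → [T [A b] → [T [A unit]]]]]

5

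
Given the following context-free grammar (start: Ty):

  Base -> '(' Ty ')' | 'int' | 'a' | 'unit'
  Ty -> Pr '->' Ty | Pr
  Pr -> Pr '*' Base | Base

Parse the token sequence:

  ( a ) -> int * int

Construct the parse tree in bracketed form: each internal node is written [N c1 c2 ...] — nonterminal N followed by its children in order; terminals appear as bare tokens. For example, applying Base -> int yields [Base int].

Ty
Pr -> Ty
Base -> Ty
( Ty ) -> Ty
( Pr ) -> Ty
( Base ) -> Ty
( a ) -> Ty
( a ) -> Pr
( a ) -> Pr * Base
( a ) -> Base * Base
( a ) -> int * Base
( a ) -> int * int

[Ty [Pr [Base ( [Ty [Pr [Base a]]] )]] -> [Ty [Pr [Pr [Base int]] * [Base int]]]]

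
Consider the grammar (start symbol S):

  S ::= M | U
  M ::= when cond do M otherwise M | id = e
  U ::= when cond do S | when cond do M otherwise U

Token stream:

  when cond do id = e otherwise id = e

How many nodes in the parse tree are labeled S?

1

[S [M when cond do [M id = e] otherwise [M id = e]]]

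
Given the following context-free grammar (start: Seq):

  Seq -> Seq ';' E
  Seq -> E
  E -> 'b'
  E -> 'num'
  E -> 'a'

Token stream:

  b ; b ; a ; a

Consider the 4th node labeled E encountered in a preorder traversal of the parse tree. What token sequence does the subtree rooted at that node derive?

[Seq [Seq [Seq [Seq [E b]] ; [E b]] ; [E a]] ; [E a]]

a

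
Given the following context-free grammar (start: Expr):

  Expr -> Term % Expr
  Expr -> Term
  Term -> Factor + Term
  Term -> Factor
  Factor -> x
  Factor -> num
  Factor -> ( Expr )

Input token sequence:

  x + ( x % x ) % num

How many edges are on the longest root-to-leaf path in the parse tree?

[Expr [Term [Factor x] + [Term [Factor ( [Expr [Term [Factor x]] % [Expr [Term [Factor x]]]] )]]] % [Expr [Term [Factor num]]]]

8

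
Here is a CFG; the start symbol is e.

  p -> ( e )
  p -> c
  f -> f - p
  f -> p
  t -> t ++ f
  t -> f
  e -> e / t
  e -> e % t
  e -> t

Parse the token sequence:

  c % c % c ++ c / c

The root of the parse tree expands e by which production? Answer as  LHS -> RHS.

[e [e [e [e [t [f [p c]]]] % [t [f [p c]]]] % [t [t [f [p c]]] ++ [f [p c]]]] / [t [f [p c]]]]

e -> e / t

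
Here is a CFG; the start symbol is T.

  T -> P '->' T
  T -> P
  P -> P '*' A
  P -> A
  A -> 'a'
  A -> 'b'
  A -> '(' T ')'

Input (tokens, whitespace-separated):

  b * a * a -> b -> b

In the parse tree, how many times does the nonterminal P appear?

5

[T [P [P [P [A b]] * [A a]] * [A a]] -> [T [P [A b]] -> [T [P [A b]]]]]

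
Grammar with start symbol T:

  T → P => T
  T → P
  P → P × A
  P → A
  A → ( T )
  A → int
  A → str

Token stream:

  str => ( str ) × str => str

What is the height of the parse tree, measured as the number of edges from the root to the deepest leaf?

8

[T [P [A str]] => [T [P [P [A ( [T [P [A str]]] )]] × [A str]] => [T [P [A str]]]]]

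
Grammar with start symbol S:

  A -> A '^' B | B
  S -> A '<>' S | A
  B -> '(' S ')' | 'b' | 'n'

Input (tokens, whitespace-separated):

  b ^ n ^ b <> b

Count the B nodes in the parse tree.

4

[S [A [A [A [B b]] ^ [B n]] ^ [B b]] <> [S [A [B b]]]]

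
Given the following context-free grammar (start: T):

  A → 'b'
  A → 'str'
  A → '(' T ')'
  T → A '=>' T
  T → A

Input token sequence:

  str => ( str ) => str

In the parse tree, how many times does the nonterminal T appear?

4

[T [A str] => [T [A ( [T [A str]] )] => [T [A str]]]]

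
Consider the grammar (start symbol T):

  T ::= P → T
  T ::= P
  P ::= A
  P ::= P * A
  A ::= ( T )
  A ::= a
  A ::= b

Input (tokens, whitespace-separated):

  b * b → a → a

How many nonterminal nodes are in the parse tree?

[T [P [P [A b]] * [A b]] → [T [P [A a]] → [T [P [A a]]]]]

11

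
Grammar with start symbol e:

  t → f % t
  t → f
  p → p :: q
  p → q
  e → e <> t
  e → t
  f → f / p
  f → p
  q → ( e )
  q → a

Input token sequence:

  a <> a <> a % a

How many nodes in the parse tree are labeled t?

[e [e [e [t [f [p [q a]]]]] <> [t [f [p [q a]]]]] <> [t [f [p [q a]]] % [t [f [p [q a]]]]]]

4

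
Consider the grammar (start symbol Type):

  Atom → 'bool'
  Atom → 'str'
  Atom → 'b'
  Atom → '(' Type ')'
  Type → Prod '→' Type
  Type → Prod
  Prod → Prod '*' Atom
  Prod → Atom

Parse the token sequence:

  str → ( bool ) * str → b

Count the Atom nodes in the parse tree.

5

[Type [Prod [Atom str]] → [Type [Prod [Prod [Atom ( [Type [Prod [Atom bool]]] )]] * [Atom str]] → [Type [Prod [Atom b]]]]]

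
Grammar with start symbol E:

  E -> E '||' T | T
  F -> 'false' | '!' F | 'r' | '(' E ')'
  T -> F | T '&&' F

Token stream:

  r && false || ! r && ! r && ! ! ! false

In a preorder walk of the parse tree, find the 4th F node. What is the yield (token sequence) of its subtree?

r

[E [E [T [T [F r]] && [F false]]] || [T [T [T [F ! [F r]]] && [F ! [F r]]] && [F ! [F ! [F ! [F false]]]]]]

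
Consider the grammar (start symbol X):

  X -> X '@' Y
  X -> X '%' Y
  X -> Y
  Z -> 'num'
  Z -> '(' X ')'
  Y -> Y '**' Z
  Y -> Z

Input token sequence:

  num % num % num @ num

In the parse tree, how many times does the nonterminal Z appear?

[X [X [X [X [Y [Z num]]] % [Y [Z num]]] % [Y [Z num]]] @ [Y [Z num]]]

4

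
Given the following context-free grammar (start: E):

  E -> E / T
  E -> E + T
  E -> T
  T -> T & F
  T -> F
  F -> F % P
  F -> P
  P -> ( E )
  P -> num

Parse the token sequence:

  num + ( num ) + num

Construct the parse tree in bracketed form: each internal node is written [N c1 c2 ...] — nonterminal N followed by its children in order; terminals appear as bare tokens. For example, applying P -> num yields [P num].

[E [E [E [T [F [P num]]]] + [T [F [P ( [E [T [F [P num]]]] )]]]] + [T [F [P num]]]]

E
E + T
E + T + T
T + T + T
F + T + T
P + T + T
num + T + T
num + F + T
num + P + T
num + ( E ) + T
num + ( T ) + T
num + ( F ) + T
num + ( P ) + T
num + ( num ) + T
num + ( num ) + F
num + ( num ) + P
num + ( num ) + num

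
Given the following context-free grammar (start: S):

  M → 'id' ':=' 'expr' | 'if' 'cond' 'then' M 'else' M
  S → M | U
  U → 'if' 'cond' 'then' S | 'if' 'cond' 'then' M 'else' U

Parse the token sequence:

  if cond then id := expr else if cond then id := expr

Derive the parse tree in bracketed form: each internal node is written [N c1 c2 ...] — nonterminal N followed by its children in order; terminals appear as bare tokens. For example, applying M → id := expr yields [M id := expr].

[S [U if cond then [M id := expr] else [U if cond then [S [M id := expr]]]]]

S
U
if cond then M else U
if cond then id := expr else U
if cond then id := expr else if cond then S
if cond then id := expr else if cond then M
if cond then id := expr else if cond then id := expr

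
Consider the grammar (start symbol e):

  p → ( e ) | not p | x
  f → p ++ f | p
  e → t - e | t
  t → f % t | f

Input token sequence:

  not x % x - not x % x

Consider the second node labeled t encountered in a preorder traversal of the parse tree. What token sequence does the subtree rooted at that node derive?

[e [t [f [p not [p x]]] % [t [f [p x]]]] - [e [t [f [p not [p x]]] % [t [f [p x]]]]]]

x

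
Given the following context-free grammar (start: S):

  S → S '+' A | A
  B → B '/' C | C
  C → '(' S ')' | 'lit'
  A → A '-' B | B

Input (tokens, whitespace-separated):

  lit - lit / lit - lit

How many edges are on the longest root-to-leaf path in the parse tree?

6

[S [A [A [A [B [C lit]]] - [B [B [C lit]] / [C lit]]] - [B [C lit]]]]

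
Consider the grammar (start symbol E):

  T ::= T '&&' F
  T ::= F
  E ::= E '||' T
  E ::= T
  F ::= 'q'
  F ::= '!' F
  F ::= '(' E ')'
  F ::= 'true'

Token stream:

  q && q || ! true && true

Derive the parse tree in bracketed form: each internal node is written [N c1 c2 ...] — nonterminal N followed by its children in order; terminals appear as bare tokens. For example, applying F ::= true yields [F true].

E
E || T
T || T
T && F || T
F && F || T
q && F || T
q && q || T
q && q || T && F
q && q || F && F
q && q || ! F && F
q && q || ! true && F
q && q || ! true && true

[E [E [T [T [F q]] && [F q]]] || [T [T [F ! [F true]]] && [F true]]]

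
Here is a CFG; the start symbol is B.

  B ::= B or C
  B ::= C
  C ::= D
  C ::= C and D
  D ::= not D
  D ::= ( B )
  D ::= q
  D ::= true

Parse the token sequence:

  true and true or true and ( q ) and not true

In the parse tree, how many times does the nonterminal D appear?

7

[B [B [C [C [D true]] and [D true]]] or [C [C [C [D true]] and [D ( [B [C [D q]]] )]] and [D not [D true]]]]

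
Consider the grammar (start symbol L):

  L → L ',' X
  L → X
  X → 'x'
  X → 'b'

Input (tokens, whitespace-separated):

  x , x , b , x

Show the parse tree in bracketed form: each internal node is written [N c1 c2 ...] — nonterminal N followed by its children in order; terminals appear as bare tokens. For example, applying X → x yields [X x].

[L [L [L [L [X x]] , [X x]] , [X b]] , [X x]]

L
L , X
L , X , X
L , X , X , X
X , X , X , X
x , X , X , X
x , x , X , X
x , x , b , X
x , x , b , x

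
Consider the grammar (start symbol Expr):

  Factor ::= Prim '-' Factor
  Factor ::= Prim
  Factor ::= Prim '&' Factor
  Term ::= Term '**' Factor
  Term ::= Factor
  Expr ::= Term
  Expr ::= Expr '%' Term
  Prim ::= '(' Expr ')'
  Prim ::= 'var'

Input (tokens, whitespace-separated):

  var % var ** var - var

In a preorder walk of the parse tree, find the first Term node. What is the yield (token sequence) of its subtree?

[Expr [Expr [Term [Factor [Prim var]]]] % [Term [Term [Factor [Prim var]]] ** [Factor [Prim var] - [Factor [Prim var]]]]]

var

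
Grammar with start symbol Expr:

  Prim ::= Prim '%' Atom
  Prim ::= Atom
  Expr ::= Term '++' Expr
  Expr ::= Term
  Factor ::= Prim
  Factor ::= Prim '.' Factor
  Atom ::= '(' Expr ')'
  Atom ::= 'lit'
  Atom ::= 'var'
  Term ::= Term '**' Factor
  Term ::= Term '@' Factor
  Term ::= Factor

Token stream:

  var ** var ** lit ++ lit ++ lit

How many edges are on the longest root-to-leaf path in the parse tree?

[Expr [Term [Term [Term [Factor [Prim [Atom var]]]] ** [Factor [Prim [Atom var]]]] ** [Factor [Prim [Atom lit]]]] ++ [Expr [Term [Factor [Prim [Atom lit]]]] ++ [Expr [Term [Factor [Prim [Atom lit]]]]]]]

7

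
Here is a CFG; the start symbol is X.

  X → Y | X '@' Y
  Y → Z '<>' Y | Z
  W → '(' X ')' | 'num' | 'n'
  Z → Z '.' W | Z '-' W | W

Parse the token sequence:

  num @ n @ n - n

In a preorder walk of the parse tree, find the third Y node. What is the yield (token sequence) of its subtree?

[X [X [X [Y [Z [W num]]]] @ [Y [Z [W n]]]] @ [Y [Z [Z [W n]] - [W n]]]]

n - n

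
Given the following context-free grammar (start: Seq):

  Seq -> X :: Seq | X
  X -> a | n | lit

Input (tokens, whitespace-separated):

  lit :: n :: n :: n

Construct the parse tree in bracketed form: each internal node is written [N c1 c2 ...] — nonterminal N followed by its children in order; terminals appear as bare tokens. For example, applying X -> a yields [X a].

Seq
X :: Seq
lit :: Seq
lit :: X :: Seq
lit :: n :: Seq
lit :: n :: X :: Seq
lit :: n :: n :: Seq
lit :: n :: n :: X
lit :: n :: n :: n

[Seq [X lit] :: [Seq [X n] :: [Seq [X n] :: [Seq [X n]]]]]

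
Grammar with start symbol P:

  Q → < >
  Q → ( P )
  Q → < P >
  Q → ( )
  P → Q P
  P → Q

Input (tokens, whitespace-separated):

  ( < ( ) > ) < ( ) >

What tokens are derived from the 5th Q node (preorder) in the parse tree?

[P [Q ( [P [Q < [P [Q ( )]] >]] )] [P [Q < [P [Q ( )]] >]]]

( )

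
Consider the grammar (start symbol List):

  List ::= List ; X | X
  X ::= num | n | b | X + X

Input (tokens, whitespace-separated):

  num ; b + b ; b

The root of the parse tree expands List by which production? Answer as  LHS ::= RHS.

[List [List [List [X num]] ; [X [X b] + [X b]]] ; [X b]]

List ::= List ; X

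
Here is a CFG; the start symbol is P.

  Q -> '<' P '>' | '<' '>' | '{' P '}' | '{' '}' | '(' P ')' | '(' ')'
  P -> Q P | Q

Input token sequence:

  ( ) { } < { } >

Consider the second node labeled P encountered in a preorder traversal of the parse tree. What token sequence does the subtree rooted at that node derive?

[P [Q ( )] [P [Q { }] [P [Q < [P [Q { }]] >]]]]

{ } < { } >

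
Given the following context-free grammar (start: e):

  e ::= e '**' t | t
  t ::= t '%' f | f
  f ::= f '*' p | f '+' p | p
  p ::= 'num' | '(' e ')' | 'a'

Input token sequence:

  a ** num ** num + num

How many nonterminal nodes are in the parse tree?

[e [e [e [t [f [p a]]]] ** [t [f [p num]]]] ** [t [f [f [p num]] + [p num]]]]

14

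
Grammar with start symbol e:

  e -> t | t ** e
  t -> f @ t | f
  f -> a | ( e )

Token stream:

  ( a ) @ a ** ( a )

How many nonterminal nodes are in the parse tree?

14

[e [t [f ( [e [t [f a]]] )] @ [t [f a]]] ** [e [t [f ( [e [t [f a]]] )]]]]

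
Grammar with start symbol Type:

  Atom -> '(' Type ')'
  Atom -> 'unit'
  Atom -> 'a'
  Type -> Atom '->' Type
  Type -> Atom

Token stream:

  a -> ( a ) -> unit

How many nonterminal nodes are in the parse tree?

[Type [Atom a] -> [Type [Atom ( [Type [Atom a]] )] -> [Type [Atom unit]]]]

8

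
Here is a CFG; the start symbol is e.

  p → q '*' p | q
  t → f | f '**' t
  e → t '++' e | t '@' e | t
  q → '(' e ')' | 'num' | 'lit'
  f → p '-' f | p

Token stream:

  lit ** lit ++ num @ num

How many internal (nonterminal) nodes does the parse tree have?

19

[e [t [f [p [q lit]]] ** [t [f [p [q lit]]]]] ++ [e [t [f [p [q num]]]] @ [e [t [f [p [q num]]]]]]]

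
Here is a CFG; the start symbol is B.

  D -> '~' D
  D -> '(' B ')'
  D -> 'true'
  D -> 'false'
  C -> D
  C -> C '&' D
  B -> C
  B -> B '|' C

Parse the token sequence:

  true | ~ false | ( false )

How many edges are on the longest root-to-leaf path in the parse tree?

[B [B [B [C [D true]]] | [C [D ~ [D false]]]] | [C [D ( [B [C [D false]]] )]]]

6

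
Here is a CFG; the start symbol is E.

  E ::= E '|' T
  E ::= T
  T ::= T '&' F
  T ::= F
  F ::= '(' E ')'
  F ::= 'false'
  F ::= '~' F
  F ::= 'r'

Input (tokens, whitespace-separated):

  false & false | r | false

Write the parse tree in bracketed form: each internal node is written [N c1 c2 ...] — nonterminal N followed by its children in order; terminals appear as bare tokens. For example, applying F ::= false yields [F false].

E
E | T
E | T | T
T | T | T
T & F | T | T
F & F | T | T
false & F | T | T
false & false | T | T
false & false | F | T
false & false | r | T
false & false | r | F
false & false | r | false

[E [E [E [T [T [F false]] & [F false]]] | [T [F r]]] | [T [F false]]]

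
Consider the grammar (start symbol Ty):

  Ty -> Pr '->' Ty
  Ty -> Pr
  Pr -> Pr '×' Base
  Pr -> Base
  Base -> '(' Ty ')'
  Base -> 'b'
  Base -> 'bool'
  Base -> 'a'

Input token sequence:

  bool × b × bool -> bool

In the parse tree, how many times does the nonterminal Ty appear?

[Ty [Pr [Pr [Pr [Base bool]] × [Base b]] × [Base bool]] -> [Ty [Pr [Base bool]]]]

2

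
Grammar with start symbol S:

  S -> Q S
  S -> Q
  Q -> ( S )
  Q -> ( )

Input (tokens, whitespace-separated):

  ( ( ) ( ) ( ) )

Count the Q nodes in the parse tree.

4

[S [Q ( [S [Q ( )] [S [Q ( )] [S [Q ( )]]]] )]]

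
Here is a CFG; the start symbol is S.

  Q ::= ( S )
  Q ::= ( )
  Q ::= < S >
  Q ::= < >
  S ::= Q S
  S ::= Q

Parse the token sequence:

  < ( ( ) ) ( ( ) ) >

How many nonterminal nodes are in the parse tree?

10

[S [Q < [S [Q ( [S [Q ( )]] )] [S [Q ( [S [Q ( )]] )]]] >]]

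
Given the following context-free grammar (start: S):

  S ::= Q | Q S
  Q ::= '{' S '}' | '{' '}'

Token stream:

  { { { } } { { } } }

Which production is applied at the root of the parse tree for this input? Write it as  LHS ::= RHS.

S ::= Q

[S [Q { [S [Q { [S [Q { }]] }] [S [Q { [S [Q { }]] }]]] }]]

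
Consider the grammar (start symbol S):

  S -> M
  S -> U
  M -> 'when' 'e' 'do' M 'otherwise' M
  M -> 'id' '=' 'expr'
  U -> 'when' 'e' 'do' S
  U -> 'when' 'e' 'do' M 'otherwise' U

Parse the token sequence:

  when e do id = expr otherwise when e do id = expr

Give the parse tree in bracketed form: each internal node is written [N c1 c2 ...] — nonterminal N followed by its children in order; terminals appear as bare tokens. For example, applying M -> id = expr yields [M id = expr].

S
U
when e do M otherwise U
when e do id = expr otherwise U
when e do id = expr otherwise when e do S
when e do id = expr otherwise when e do M
when e do id = expr otherwise when e do id = expr

[S [U when e do [M id = expr] otherwise [U when e do [S [M id = expr]]]]]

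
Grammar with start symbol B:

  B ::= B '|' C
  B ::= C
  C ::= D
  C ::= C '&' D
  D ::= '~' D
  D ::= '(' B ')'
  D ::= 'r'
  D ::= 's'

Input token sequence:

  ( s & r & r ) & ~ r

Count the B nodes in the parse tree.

[B [C [C [D ( [B [C [C [C [D s]] & [D r]] & [D r]]] )]] & [D ~ [D r]]]]

2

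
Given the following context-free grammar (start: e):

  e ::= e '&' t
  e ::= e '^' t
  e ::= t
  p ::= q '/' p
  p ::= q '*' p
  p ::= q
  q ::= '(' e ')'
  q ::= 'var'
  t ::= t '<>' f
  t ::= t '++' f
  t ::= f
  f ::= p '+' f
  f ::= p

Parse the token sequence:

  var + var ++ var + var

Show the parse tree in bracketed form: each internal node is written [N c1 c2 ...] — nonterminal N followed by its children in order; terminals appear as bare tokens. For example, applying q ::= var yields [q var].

e
t
t ++ f
f ++ f
p + f ++ f
q + f ++ f
var + f ++ f
var + p ++ f
var + q ++ f
var + var ++ f
var + var ++ p + f
var + var ++ q + f
var + var ++ var + f
var + var ++ var + p
var + var ++ var + q
var + var ++ var + var

[e [t [t [f [p [q var]] + [f [p [q var]]]]] ++ [f [p [q var]] + [f [p [q var]]]]]]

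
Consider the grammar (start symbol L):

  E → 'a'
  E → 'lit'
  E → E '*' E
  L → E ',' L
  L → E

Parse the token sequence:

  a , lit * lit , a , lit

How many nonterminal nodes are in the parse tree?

[L [E a] , [L [E [E lit] * [E lit]] , [L [E a] , [L [E lit]]]]]

10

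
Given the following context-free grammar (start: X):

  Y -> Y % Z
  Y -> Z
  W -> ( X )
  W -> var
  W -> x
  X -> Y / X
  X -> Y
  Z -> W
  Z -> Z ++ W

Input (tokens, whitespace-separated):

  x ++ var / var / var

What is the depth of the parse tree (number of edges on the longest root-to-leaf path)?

[X [Y [Z [Z [W x]] ++ [W var]]] / [X [Y [Z [W var]]] / [X [Y [Z [W var]]]]]]

6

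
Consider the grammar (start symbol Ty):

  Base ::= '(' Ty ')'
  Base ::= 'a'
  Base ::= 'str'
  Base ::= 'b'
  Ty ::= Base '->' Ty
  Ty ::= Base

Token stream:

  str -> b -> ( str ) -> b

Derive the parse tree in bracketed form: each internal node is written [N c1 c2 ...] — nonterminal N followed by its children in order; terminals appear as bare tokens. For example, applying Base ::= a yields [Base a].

[Ty [Base str] -> [Ty [Base b] -> [Ty [Base ( [Ty [Base str]] )] -> [Ty [Base b]]]]]

Ty
Base -> Ty
str -> Ty
str -> Base -> Ty
str -> b -> Ty
str -> b -> Base -> Ty
str -> b -> ( Ty ) -> Ty
str -> b -> ( Base ) -> Ty
str -> b -> ( str ) -> Ty
str -> b -> ( str ) -> Base
str -> b -> ( str ) -> b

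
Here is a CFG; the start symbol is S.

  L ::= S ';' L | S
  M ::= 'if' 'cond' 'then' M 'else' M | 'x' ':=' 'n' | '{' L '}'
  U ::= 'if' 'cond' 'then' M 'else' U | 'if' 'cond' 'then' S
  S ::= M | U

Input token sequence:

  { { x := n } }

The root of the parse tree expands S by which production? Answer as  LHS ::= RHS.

S ::= M

[S [M { [L [S [M { [L [S [M x := n]]] }]]] }]]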